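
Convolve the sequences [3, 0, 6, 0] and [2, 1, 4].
y[0] = 3×2 = 6; y[1] = 3×1 + 0×2 = 3; y[2] = 3×4 + 0×1 + 6×2 = 24; y[3] = 0×4 + 6×1 + 0×2 = 6; y[4] = 6×4 + 0×1 = 24; y[5] = 0×4 = 0

[6, 3, 24, 6, 24, 0]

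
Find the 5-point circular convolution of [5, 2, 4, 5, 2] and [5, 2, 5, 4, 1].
Use y[k] = Σ_j a[j]·b[(k-j) mod 5]. y[0] = 5×5 + 2×1 + 4×4 + 5×5 + 2×2 = 72; y[1] = 5×2 + 2×5 + 4×1 + 5×4 + 2×5 = 54; y[2] = 5×5 + 2×2 + 4×5 + 5×1 + 2×4 = 62; y[3] = 5×4 + 2×5 + 4×2 + 5×5 + 2×1 = 65; y[4] = 5×1 + 2×4 + 4×5 + 5×2 + 2×5 = 53. Result: [72, 54, 62, 65, 53]

[72, 54, 62, 65, 53]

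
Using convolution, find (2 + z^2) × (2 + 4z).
Ascending coefficients: a = [2, 0, 1], b = [2, 4]. c[0] = 2×2 = 4; c[1] = 2×4 + 0×2 = 8; c[2] = 0×4 + 1×2 = 2; c[3] = 1×4 = 4. Result coefficients: [4, 8, 2, 4] → 4 + 8z + 2z^2 + 4z^3

4 + 8z + 2z^2 + 4z^3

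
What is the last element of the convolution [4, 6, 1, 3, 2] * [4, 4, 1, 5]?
Use y[k] = Σ_i a[i]·b[k-i] at k=7. y[7] = 2×5 = 10

10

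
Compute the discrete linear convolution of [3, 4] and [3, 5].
y[0] = 3×3 = 9; y[1] = 3×5 + 4×3 = 27; y[2] = 4×5 = 20

[9, 27, 20]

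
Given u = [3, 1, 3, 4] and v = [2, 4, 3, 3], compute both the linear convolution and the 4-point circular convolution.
Linear: y_lin[0] = 3×2 = 6; y_lin[1] = 3×4 + 1×2 = 14; y_lin[2] = 3×3 + 1×4 + 3×2 = 19; y_lin[3] = 3×3 + 1×3 + 3×4 + 4×2 = 32; y_lin[4] = 1×3 + 3×3 + 4×4 = 28; y_lin[5] = 3×3 + 4×3 = 21; y_lin[6] = 4×3 = 12 → [6, 14, 19, 32, 28, 21, 12]. Circular (length 4): y[0] = 3×2 + 1×3 + 3×3 + 4×4 = 34; y[1] = 3×4 + 1×2 + 3×3 + 4×3 = 35; y[2] = 3×3 + 1×4 + 3×2 + 4×3 = 31; y[3] = 3×3 + 1×3 + 3×4 + 4×2 = 32 → [34, 35, 31, 32]

Linear: [6, 14, 19, 32, 28, 21, 12], Circular: [34, 35, 31, 32]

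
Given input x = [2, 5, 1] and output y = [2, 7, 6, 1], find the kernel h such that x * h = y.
Output length 4 = len(x) + len(h) - 1 ⇒ len(h) = 2. Solve h forward using h[k] = (y[k] - Σ_{i≥1} x[i]·h[k-i]) / x[0]: h[0] = y[0] / x[0] = 2 / 2 = 1; h[1] = (y[1] - 5×1) / x[0] = (7 - 5×1) / 2 = 1. So h = [1, 1]. Forward-check [2, 5, 1] * [1, 1]: y[0] = 2×1 = 2; y[1] = 2×1 + 5×1 = 7; y[2] = 5×1 + 1×1 = 6; y[3] = 1×1 = 1 → [2, 7, 6, 1] ✓

[1, 1]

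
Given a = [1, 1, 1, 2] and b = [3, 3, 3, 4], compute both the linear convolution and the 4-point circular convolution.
Linear: y_lin[0] = 1×3 = 3; y_lin[1] = 1×3 + 1×3 = 6; y_lin[2] = 1×3 + 1×3 + 1×3 = 9; y_lin[3] = 1×4 + 1×3 + 1×3 + 2×3 = 16; y_lin[4] = 1×4 + 1×3 + 2×3 = 13; y_lin[5] = 1×4 + 2×3 = 10; y_lin[6] = 2×4 = 8 → [3, 6, 9, 16, 13, 10, 8]. Circular (length 4): y[0] = 1×3 + 1×4 + 1×3 + 2×3 = 16; y[1] = 1×3 + 1×3 + 1×4 + 2×3 = 16; y[2] = 1×3 + 1×3 + 1×3 + 2×4 = 17; y[3] = 1×4 + 1×3 + 1×3 + 2×3 = 16 → [16, 16, 17, 16]

Linear: [3, 6, 9, 16, 13, 10, 8], Circular: [16, 16, 17, 16]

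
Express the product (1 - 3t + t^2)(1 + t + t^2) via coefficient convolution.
Ascending coefficients: a = [1, -3, 1], b = [1, 1, 1]. c[0] = 1×1 = 1; c[1] = 1×1 + -3×1 = -2; c[2] = 1×1 + -3×1 + 1×1 = -1; c[3] = -3×1 + 1×1 = -2; c[4] = 1×1 = 1. Result coefficients: [1, -2, -1, -2, 1] → 1 - 2t - t^2 - 2t^3 + t^4

1 - 2t - t^2 - 2t^3 + t^4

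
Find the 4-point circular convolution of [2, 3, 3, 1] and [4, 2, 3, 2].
Use y[k] = Σ_j s[j]·t[(k-j) mod 4]. y[0] = 2×4 + 3×2 + 3×3 + 1×2 = 25; y[1] = 2×2 + 3×4 + 3×2 + 1×3 = 25; y[2] = 2×3 + 3×2 + 3×4 + 1×2 = 26; y[3] = 2×2 + 3×3 + 3×2 + 1×4 = 23. Result: [25, 25, 26, 23]

[25, 25, 26, 23]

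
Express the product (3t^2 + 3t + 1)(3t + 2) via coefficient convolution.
Ascending coefficients: a = [1, 3, 3], b = [2, 3]. c[0] = 1×2 = 2; c[1] = 1×3 + 3×2 = 9; c[2] = 3×3 + 3×2 = 15; c[3] = 3×3 = 9. Result coefficients: [2, 9, 15, 9] → 9t^3 + 15t^2 + 9t + 2

9t^3 + 15t^2 + 9t + 2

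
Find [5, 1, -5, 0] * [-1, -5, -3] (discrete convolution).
y[0] = 5×-1 = -5; y[1] = 5×-5 + 1×-1 = -26; y[2] = 5×-3 + 1×-5 + -5×-1 = -15; y[3] = 1×-3 + -5×-5 + 0×-1 = 22; y[4] = -5×-3 + 0×-5 = 15; y[5] = 0×-3 = 0

[-5, -26, -15, 22, 15, 0]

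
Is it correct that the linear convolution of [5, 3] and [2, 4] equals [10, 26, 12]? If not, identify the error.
Recompute linear convolution of [5, 3] and [2, 4]: y[0] = 5×2 = 10; y[1] = 5×4 + 3×2 = 26; y[2] = 3×4 = 12 → [10, 26, 12]. Given [10, 26, 12] matches, so answer: Yes

Yes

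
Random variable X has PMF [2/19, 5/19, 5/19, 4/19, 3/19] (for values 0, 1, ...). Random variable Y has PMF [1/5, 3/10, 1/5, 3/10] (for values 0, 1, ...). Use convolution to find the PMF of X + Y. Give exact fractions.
P(X+Y=k) = Σ_i P(X=i)·P(Y=k-i) — a convolution of [2/19, 5/19, 5/19, 4/19, 3/19] and [1/5, 3/10, 1/5, 3/10]. P(X+Y=0) = (2/19)×(1/5) = 2/95; P(X+Y=1) = (2/19)×(3/10) + (5/19)×(1/5) = 3/95 + 1/19 = 8/95; P(X+Y=2) = (2/19)×(1/5) + (5/19)×(3/10) + (5/19)×(1/5) = 2/95 + 3/38 + 1/19 = 29/190; P(X+Y=3) = (2/19)×(3/10) + (5/19)×(1/5) + (5/19)×(3/10) + (4/19)×(1/5) = 3/95 + 1/19 + 3/38 + 4/95 = 39/190; P(X+Y=4) = (5/19)×(3/10) + (5/19)×(1/5) + (4/19)×(3/10) + (3/19)×(1/5) = 3/38 + 1/19 + 6/95 + 3/95 = 43/190; P(X+Y=5) = (5/19)×(3/10) + (4/19)×(1/5) + (3/19)×(3/10) = 3/38 + 4/95 + 9/190 = 16/95; P(X+Y=6) = (4/19)×(3/10) + (3/19)×(1/5) = 6/95 + 3/95 = 9/95; P(X+Y=7) = (3/19)×(3/10) = 9/190. PMF: [2/95, 8/95, 29/190, 39/190, 43/190, 16/95, 9/95, 9/190] (sums to 1 ✓)

[2/95, 8/95, 29/190, 39/190, 43/190, 16/95, 9/95, 9/190]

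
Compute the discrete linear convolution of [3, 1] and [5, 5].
y[0] = 3×5 = 15; y[1] = 3×5 + 1×5 = 20; y[2] = 1×5 = 5

[15, 20, 5]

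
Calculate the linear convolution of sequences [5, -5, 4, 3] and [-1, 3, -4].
y[0] = 5×-1 = -5; y[1] = 5×3 + -5×-1 = 20; y[2] = 5×-4 + -5×3 + 4×-1 = -39; y[3] = -5×-4 + 4×3 + 3×-1 = 29; y[4] = 4×-4 + 3×3 = -7; y[5] = 3×-4 = -12

[-5, 20, -39, 29, -7, -12]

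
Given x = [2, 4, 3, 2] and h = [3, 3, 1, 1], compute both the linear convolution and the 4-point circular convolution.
Linear: y_lin[0] = 2×3 = 6; y_lin[1] = 2×3 + 4×3 = 18; y_lin[2] = 2×1 + 4×3 + 3×3 = 23; y_lin[3] = 2×1 + 4×1 + 3×3 + 2×3 = 21; y_lin[4] = 4×1 + 3×1 + 2×3 = 13; y_lin[5] = 3×1 + 2×1 = 5; y_lin[6] = 2×1 = 2 → [6, 18, 23, 21, 13, 5, 2]. Circular (length 4): y[0] = 2×3 + 4×1 + 3×1 + 2×3 = 19; y[1] = 2×3 + 4×3 + 3×1 + 2×1 = 23; y[2] = 2×1 + 4×3 + 3×3 + 2×1 = 25; y[3] = 2×1 + 4×1 + 3×3 + 2×3 = 21 → [19, 23, 25, 21]

Linear: [6, 18, 23, 21, 13, 5, 2], Circular: [19, 23, 25, 21]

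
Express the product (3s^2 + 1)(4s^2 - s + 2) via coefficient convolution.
Ascending coefficients: a = [1, 0, 3], b = [2, -1, 4]. c[0] = 1×2 = 2; c[1] = 1×-1 + 0×2 = -1; c[2] = 1×4 + 0×-1 + 3×2 = 10; c[3] = 0×4 + 3×-1 = -3; c[4] = 3×4 = 12. Result coefficients: [2, -1, 10, -3, 12] → 12s^4 - 3s^3 + 10s^2 - s + 2

12s^4 - 3s^3 + 10s^2 - s + 2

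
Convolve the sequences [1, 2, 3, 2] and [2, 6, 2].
y[0] = 1×2 = 2; y[1] = 1×6 + 2×2 = 10; y[2] = 1×2 + 2×6 + 3×2 = 20; y[3] = 2×2 + 3×6 + 2×2 = 26; y[4] = 3×2 + 2×6 = 18; y[5] = 2×2 = 4

[2, 10, 20, 26, 18, 4]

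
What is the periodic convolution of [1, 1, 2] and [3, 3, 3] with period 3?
Use y[k] = Σ_j u[j]·v[(k-j) mod 3]. y[0] = 1×3 + 1×3 + 2×3 = 12; y[1] = 1×3 + 1×3 + 2×3 = 12; y[2] = 1×3 + 1×3 + 2×3 = 12. Result: [12, 12, 12]

[12, 12, 12]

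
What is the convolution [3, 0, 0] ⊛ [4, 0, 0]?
y[0] = 3×4 = 12; y[1] = 3×0 + 0×4 = 0; y[2] = 3×0 + 0×0 + 0×4 = 0; y[3] = 0×0 + 0×0 = 0; y[4] = 0×0 = 0

[12, 0, 0, 0, 0]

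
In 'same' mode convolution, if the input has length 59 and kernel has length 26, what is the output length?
'Same' mode returns an output with the same length as the input: 59

59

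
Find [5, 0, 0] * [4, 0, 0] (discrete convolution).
y[0] = 5×4 = 20; y[1] = 5×0 + 0×4 = 0; y[2] = 5×0 + 0×0 + 0×4 = 0; y[3] = 0×0 + 0×0 = 0; y[4] = 0×0 = 0

[20, 0, 0, 0, 0]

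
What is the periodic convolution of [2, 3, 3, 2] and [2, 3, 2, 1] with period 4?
Use y[k] = Σ_j x[j]·h[(k-j) mod 4]. y[0] = 2×2 + 3×1 + 3×2 + 2×3 = 19; y[1] = 2×3 + 3×2 + 3×1 + 2×2 = 19; y[2] = 2×2 + 3×3 + 3×2 + 2×1 = 21; y[3] = 2×1 + 3×2 + 3×3 + 2×2 = 21. Result: [19, 19, 21, 21]

[19, 19, 21, 21]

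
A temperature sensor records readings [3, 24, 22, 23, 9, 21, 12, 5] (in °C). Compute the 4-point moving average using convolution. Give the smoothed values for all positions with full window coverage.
4-point moving average kernel = [1, 1, 1, 1]. Apply in 'valid' mode (full window coverage): avg[0] = (3 + 24 + 22 + 23) / 4 = 18.0; avg[1] = (24 + 22 + 23 + 9) / 4 = 19.5; avg[2] = (22 + 23 + 9 + 21) / 4 = 18.75; avg[3] = (23 + 9 + 21 + 12) / 4 = 16.25; avg[4] = (9 + 21 + 12 + 5) / 4 = 11.75. Smoothed values: [18.0, 19.5, 18.75, 16.25, 11.75]

[18.0, 19.5, 18.75, 16.25, 11.75]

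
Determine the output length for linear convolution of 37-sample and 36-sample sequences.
Linear/full convolution length: m + n - 1 = 37 + 36 - 1 = 72

72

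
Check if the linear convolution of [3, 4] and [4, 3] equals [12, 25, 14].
Recompute linear convolution of [3, 4] and [4, 3]: y[0] = 3×4 = 12; y[1] = 3×3 + 4×4 = 25; y[2] = 4×3 = 12 → [12, 25, 12]. Compare to given [12, 25, 14]: they differ at index 2: given 14, correct 12, so answer: No

No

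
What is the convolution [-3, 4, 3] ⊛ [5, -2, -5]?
y[0] = -3×5 = -15; y[1] = -3×-2 + 4×5 = 26; y[2] = -3×-5 + 4×-2 + 3×5 = 22; y[3] = 4×-5 + 3×-2 = -26; y[4] = 3×-5 = -15

[-15, 26, 22, -26, -15]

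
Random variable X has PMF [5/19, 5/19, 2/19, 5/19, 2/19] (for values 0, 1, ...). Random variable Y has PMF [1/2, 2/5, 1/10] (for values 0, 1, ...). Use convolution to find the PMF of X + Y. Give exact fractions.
P(X+Y=k) = Σ_i P(X=i)·P(Y=k-i) — a convolution of [5/19, 5/19, 2/19, 5/19, 2/19] and [1/2, 2/5, 1/10]. P(X+Y=0) = (5/19)×(1/2) = 5/38; P(X+Y=1) = (5/19)×(2/5) + (5/19)×(1/2) = 2/19 + 5/38 = 9/38; P(X+Y=2) = (5/19)×(1/10) + (5/19)×(2/5) + (2/19)×(1/2) = 1/38 + 2/19 + 1/19 = 7/38; P(X+Y=3) = (5/19)×(1/10) + (2/19)×(2/5) + (5/19)×(1/2) = 1/38 + 4/95 + 5/38 = 1/5; P(X+Y=4) = (2/19)×(1/10) + (5/19)×(2/5) + (2/19)×(1/2) = 1/95 + 2/19 + 1/19 = 16/95; P(X+Y=5) = (5/19)×(1/10) + (2/19)×(2/5) = 1/38 + 4/95 = 13/190; P(X+Y=6) = (2/19)×(1/10) = 1/95. PMF: [5/38, 9/38, 7/38, 1/5, 16/95, 13/190, 1/95] (sums to 1 ✓)

[5/38, 9/38, 7/38, 1/5, 16/95, 13/190, 1/95]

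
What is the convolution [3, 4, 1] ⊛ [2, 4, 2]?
y[0] = 3×2 = 6; y[1] = 3×4 + 4×2 = 20; y[2] = 3×2 + 4×4 + 1×2 = 24; y[3] = 4×2 + 1×4 = 12; y[4] = 1×2 = 2

[6, 20, 24, 12, 2]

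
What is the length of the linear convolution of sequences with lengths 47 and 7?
Linear/full convolution length: m + n - 1 = 47 + 7 - 1 = 53

53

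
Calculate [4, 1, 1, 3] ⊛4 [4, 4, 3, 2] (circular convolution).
Use y[k] = Σ_j u[j]·v[(k-j) mod 4]. y[0] = 4×4 + 1×2 + 1×3 + 3×4 = 33; y[1] = 4×4 + 1×4 + 1×2 + 3×3 = 31; y[2] = 4×3 + 1×4 + 1×4 + 3×2 = 26; y[3] = 4×2 + 1×3 + 1×4 + 3×4 = 27. Result: [33, 31, 26, 27]

[33, 31, 26, 27]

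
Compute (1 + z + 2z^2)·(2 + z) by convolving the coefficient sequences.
Ascending coefficients: a = [1, 1, 2], b = [2, 1]. c[0] = 1×2 = 2; c[1] = 1×1 + 1×2 = 3; c[2] = 1×1 + 2×2 = 5; c[3] = 2×1 = 2. Result coefficients: [2, 3, 5, 2] → 2 + 3z + 5z^2 + 2z^3

2 + 3z + 5z^2 + 2z^3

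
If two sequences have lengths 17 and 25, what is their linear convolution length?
Linear/full convolution length: m + n - 1 = 17 + 25 - 1 = 41

41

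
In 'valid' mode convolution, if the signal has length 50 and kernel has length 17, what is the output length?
'Valid' mode counts only positions where the kernel fully overlaps the signal: m - n + 1 = 50 - 17 + 1 = 34

34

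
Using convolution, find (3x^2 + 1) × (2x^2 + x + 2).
Ascending coefficients: a = [1, 0, 3], b = [2, 1, 2]. c[0] = 1×2 = 2; c[1] = 1×1 + 0×2 = 1; c[2] = 1×2 + 0×1 + 3×2 = 8; c[3] = 0×2 + 3×1 = 3; c[4] = 3×2 = 6. Result coefficients: [2, 1, 8, 3, 6] → 6x^4 + 3x^3 + 8x^2 + x + 2

6x^4 + 3x^3 + 8x^2 + x + 2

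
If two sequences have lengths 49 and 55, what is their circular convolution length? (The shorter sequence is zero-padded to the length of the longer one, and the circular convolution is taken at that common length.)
Circular convolution (zero-padding the shorter input) has length max(m, n) = max(49, 55) = 55

55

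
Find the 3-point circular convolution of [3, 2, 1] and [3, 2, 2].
Use y[k] = Σ_j u[j]·v[(k-j) mod 3]. y[0] = 3×3 + 2×2 + 1×2 = 15; y[1] = 3×2 + 2×3 + 1×2 = 14; y[2] = 3×2 + 2×2 + 1×3 = 13. Result: [15, 14, 13]

[15, 14, 13]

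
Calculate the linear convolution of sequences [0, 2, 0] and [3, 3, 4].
y[0] = 0×3 = 0; y[1] = 0×3 + 2×3 = 6; y[2] = 0×4 + 2×3 + 0×3 = 6; y[3] = 2×4 + 0×3 = 8; y[4] = 0×4 = 0

[0, 6, 6, 8, 0]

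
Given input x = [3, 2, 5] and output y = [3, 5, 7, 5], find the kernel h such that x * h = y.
Output length 4 = len(x) + len(h) - 1 ⇒ len(h) = 2. Solve h forward using h[k] = (y[k] - Σ_{i≥1} x[i]·h[k-i]) / x[0]: h[0] = y[0] / x[0] = 3 / 3 = 1; h[1] = (y[1] - 2×1) / x[0] = (5 - 2×1) / 3 = 1. So h = [1, 1]. Forward-check [3, 2, 5] * [1, 1]: y[0] = 3×1 = 3; y[1] = 3×1 + 2×1 = 5; y[2] = 2×1 + 5×1 = 7; y[3] = 5×1 = 5 → [3, 5, 7, 5] ✓

[1, 1]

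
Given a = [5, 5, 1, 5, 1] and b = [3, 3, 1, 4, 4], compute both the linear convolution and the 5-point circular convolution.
Linear: y_lin[0] = 5×3 = 15; y_lin[1] = 5×3 + 5×3 = 30; y_lin[2] = 5×1 + 5×3 + 1×3 = 23; y_lin[3] = 5×4 + 5×1 + 1×3 + 5×3 = 43; y_lin[4] = 5×4 + 5×4 + 1×1 + 5×3 + 1×3 = 59; y_lin[5] = 5×4 + 1×4 + 5×1 + 1×3 = 32; y_lin[6] = 1×4 + 5×4 + 1×1 = 25; y_lin[7] = 5×4 + 1×4 = 24; y_lin[8] = 1×4 = 4 → [15, 30, 23, 43, 59, 32, 25, 24, 4]. Circular (length 5): y[0] = 5×3 + 5×4 + 1×4 + 5×1 + 1×3 = 47; y[1] = 5×3 + 5×3 + 1×4 + 5×4 + 1×1 = 55; y[2] = 5×1 + 5×3 + 1×3 + 5×4 + 1×4 = 47; y[3] = 5×4 + 5×1 + 1×3 + 5×3 + 1×4 = 47; y[4] = 5×4 + 5×4 + 1×1 + 5×3 + 1×3 = 59 → [47, 55, 47, 47, 59]

Linear: [15, 30, 23, 43, 59, 32, 25, 24, 4], Circular: [47, 55, 47, 47, 59]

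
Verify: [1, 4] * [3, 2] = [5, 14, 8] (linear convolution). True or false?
Recompute linear convolution of [1, 4] and [3, 2]: y[0] = 1×3 = 3; y[1] = 1×2 + 4×3 = 14; y[2] = 4×2 = 8 → [3, 14, 8]. Compare to given [5, 14, 8]: they differ at index 0: given 5, correct 3, so answer: No

No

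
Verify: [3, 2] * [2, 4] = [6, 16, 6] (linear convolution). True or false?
Recompute linear convolution of [3, 2] and [2, 4]: y[0] = 3×2 = 6; y[1] = 3×4 + 2×2 = 16; y[2] = 2×4 = 8 → [6, 16, 8]. Compare to given [6, 16, 6]: they differ at index 2: given 6, correct 8, so answer: No

No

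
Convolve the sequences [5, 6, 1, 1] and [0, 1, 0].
y[0] = 5×0 = 0; y[1] = 5×1 + 6×0 = 5; y[2] = 5×0 + 6×1 + 1×0 = 6; y[3] = 6×0 + 1×1 + 1×0 = 1; y[4] = 1×0 + 1×1 = 1; y[5] = 1×0 = 0

[0, 5, 6, 1, 1, 0]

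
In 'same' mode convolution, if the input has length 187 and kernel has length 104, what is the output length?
'Same' mode returns an output with the same length as the input: 187

187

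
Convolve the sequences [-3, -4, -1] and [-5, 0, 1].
y[0] = -3×-5 = 15; y[1] = -3×0 + -4×-5 = 20; y[2] = -3×1 + -4×0 + -1×-5 = 2; y[3] = -4×1 + -1×0 = -4; y[4] = -1×1 = -1

[15, 20, 2, -4, -1]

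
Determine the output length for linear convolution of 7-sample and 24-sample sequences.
Linear/full convolution length: m + n - 1 = 7 + 24 - 1 = 30

30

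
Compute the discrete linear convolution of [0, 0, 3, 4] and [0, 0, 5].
y[0] = 0×0 = 0; y[1] = 0×0 + 0×0 = 0; y[2] = 0×5 + 0×0 + 3×0 = 0; y[3] = 0×5 + 3×0 + 4×0 = 0; y[4] = 3×5 + 4×0 = 15; y[5] = 4×5 = 20

[0, 0, 0, 0, 15, 20]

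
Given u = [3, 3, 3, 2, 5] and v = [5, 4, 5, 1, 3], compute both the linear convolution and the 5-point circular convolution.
Linear: y_lin[0] = 3×5 = 15; y_lin[1] = 3×4 + 3×5 = 27; y_lin[2] = 3×5 + 3×4 + 3×5 = 42; y_lin[3] = 3×1 + 3×5 + 3×4 + 2×5 = 40; y_lin[4] = 3×3 + 3×1 + 3×5 + 2×4 + 5×5 = 60; y_lin[5] = 3×3 + 3×1 + 2×5 + 5×4 = 42; y_lin[6] = 3×3 + 2×1 + 5×5 = 36; y_lin[7] = 2×3 + 5×1 = 11; y_lin[8] = 5×3 = 15 → [15, 27, 42, 40, 60, 42, 36, 11, 15]. Circular (length 5): y[0] = 3×5 + 3×3 + 3×1 + 2×5 + 5×4 = 57; y[1] = 3×4 + 3×5 + 3×3 + 2×1 + 5×5 = 63; y[2] = 3×5 + 3×4 + 3×5 + 2×3 + 5×1 = 53; y[3] = 3×1 + 3×5 + 3×4 + 2×5 + 5×3 = 55; y[4] = 3×3 + 3×1 + 3×5 + 2×4 + 5×5 = 60 → [57, 63, 53, 55, 60]

Linear: [15, 27, 42, 40, 60, 42, 36, 11, 15], Circular: [57, 63, 53, 55, 60]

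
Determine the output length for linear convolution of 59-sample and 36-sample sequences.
Linear/full convolution length: m + n - 1 = 59 + 36 - 1 = 94

94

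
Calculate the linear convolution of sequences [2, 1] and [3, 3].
y[0] = 2×3 = 6; y[1] = 2×3 + 1×3 = 9; y[2] = 1×3 = 3

[6, 9, 3]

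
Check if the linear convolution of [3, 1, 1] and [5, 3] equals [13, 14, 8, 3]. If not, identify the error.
Recompute linear convolution of [3, 1, 1] and [5, 3]: y[0] = 3×5 = 15; y[1] = 3×3 + 1×5 = 14; y[2] = 1×3 + 1×5 = 8; y[3] = 1×3 = 3 → [15, 14, 8, 3]. Compare to given [13, 14, 8, 3]: they differ at index 0: given 13, correct 15, so answer: No

No. Error at index 0: given 13, correct 15.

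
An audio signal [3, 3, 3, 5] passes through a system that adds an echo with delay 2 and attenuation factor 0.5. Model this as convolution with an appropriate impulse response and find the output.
Direct-path + delayed-attenuated-path model → impulse response h = [1, 0, 0.5] (1 at lag 0, 0.5 at lag 2). Output y[n] = x[n] + 0.5·x[n - 2] (with x[n] = 0 outside 0..3): y[0] = 3 + 0.5×0 = 3; y[1] = 3 + 0.5×0 = 3; y[2] = 3 + 0.5×3 = 4.5; y[3] = 5 + 0.5×3 = 6.5; y[4] = 0 + 0.5×3 = 1.5; y[5] = 0 + 0.5×5 = 2.5. So y = [3, 3, 4.5, 6.5, 1.5, 2.5]

[3, 3, 4.5, 6.5, 1.5, 2.5]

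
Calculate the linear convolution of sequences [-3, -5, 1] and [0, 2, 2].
y[0] = -3×0 = 0; y[1] = -3×2 + -5×0 = -6; y[2] = -3×2 + -5×2 + 1×0 = -16; y[3] = -5×2 + 1×2 = -8; y[4] = 1×2 = 2

[0, -6, -16, -8, 2]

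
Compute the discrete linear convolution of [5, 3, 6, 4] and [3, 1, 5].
y[0] = 5×3 = 15; y[1] = 5×1 + 3×3 = 14; y[2] = 5×5 + 3×1 + 6×3 = 46; y[3] = 3×5 + 6×1 + 4×3 = 33; y[4] = 6×5 + 4×1 = 34; y[5] = 4×5 = 20

[15, 14, 46, 33, 34, 20]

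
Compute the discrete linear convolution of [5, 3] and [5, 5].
y[0] = 5×5 = 25; y[1] = 5×5 + 3×5 = 40; y[2] = 3×5 = 15

[25, 40, 15]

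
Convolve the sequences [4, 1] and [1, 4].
y[0] = 4×1 = 4; y[1] = 4×4 + 1×1 = 17; y[2] = 1×4 = 4

[4, 17, 4]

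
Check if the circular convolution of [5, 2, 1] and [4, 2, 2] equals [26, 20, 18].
Recompute circular convolution of [5, 2, 1] and [4, 2, 2]: y[0] = 5×4 + 2×2 + 1×2 = 26; y[1] = 5×2 + 2×4 + 1×2 = 20; y[2] = 5×2 + 2×2 + 1×4 = 18 → [26, 20, 18]. Given [26, 20, 18] matches, so answer: Yes

Yes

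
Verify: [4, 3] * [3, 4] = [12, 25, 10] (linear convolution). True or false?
Recompute linear convolution of [4, 3] and [3, 4]: y[0] = 4×3 = 12; y[1] = 4×4 + 3×3 = 25; y[2] = 3×4 = 12 → [12, 25, 12]. Compare to given [12, 25, 10]: they differ at index 2: given 10, correct 12, so answer: No

No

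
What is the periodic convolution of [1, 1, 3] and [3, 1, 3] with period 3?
Use y[k] = Σ_j s[j]·t[(k-j) mod 3]. y[0] = 1×3 + 1×3 + 3×1 = 9; y[1] = 1×1 + 1×3 + 3×3 = 13; y[2] = 1×3 + 1×1 + 3×3 = 13. Result: [9, 13, 13]

[9, 13, 13]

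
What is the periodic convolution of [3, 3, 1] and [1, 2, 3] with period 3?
Use y[k] = Σ_j f[j]·g[(k-j) mod 3]. y[0] = 3×1 + 3×3 + 1×2 = 14; y[1] = 3×2 + 3×1 + 1×3 = 12; y[2] = 3×3 + 3×2 + 1×1 = 16. Result: [14, 12, 16]

[14, 12, 16]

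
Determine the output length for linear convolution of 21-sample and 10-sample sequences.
Linear/full convolution length: m + n - 1 = 21 + 10 - 1 = 30

30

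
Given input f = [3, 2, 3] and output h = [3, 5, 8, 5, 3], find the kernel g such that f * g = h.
Output length 5 = len(f) + len(g) - 1 ⇒ len(g) = 3. Solve g forward using g[k] = (h[k] - Σ_{i≥1} f[i]·g[k-i]) / f[0]: g[0] = h[0] / f[0] = 3 / 3 = 1; g[1] = (h[1] - 2×1) / f[0] = (5 - 2×1) / 3 = 1; g[2] = (h[2] - 2×1 - 3×1) / f[0] = (8 - 2×1 - 3×1) / 3 = 1. So g = [1, 1, 1]. Forward-check [3, 2, 3] * [1, 1, 1]: h[0] = 3×1 = 3; h[1] = 3×1 + 2×1 = 5; h[2] = 3×1 + 2×1 + 3×1 = 8; h[3] = 2×1 + 3×1 = 5; h[4] = 3×1 = 3 → [3, 5, 8, 5, 3] ✓

[1, 1, 1]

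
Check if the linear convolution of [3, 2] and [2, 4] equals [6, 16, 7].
Recompute linear convolution of [3, 2] and [2, 4]: y[0] = 3×2 = 6; y[1] = 3×4 + 2×2 = 16; y[2] = 2×4 = 8 → [6, 16, 8]. Compare to given [6, 16, 7]: they differ at index 2: given 7, correct 8, so answer: No

No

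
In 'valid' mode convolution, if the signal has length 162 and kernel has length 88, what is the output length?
'Valid' mode counts only positions where the kernel fully overlaps the signal: m - n + 1 = 162 - 88 + 1 = 75

75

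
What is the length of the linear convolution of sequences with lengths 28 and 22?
Linear/full convolution length: m + n - 1 = 28 + 22 - 1 = 49

49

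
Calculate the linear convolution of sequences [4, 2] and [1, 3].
y[0] = 4×1 = 4; y[1] = 4×3 + 2×1 = 14; y[2] = 2×3 = 6

[4, 14, 6]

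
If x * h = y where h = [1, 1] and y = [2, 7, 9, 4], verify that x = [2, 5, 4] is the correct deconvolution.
Forward-compute [2, 5, 4] * [1, 1]: y[0] = 2×1 = 2; y[1] = 2×1 + 5×1 = 7; y[2] = 5×1 + 4×1 = 9; y[3] = 4×1 = 4 → [2, 7, 9, 4]. Matches given y = [2, 7, 9, 4], so verified.

Verified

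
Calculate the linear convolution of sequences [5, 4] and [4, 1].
y[0] = 5×4 = 20; y[1] = 5×1 + 4×4 = 21; y[2] = 4×1 = 4

[20, 21, 4]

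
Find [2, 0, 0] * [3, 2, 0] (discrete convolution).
y[0] = 2×3 = 6; y[1] = 2×2 + 0×3 = 4; y[2] = 2×0 + 0×2 + 0×3 = 0; y[3] = 0×0 + 0×2 = 0; y[4] = 0×0 = 0

[6, 4, 0, 0, 0]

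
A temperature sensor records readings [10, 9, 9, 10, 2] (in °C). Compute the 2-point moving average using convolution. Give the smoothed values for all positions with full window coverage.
2-point moving average kernel = [1, 1]. Apply in 'valid' mode (full window coverage): avg[0] = (10 + 9) / 2 = 9.5; avg[1] = (9 + 9) / 2 = 9.0; avg[2] = (9 + 10) / 2 = 9.5; avg[3] = (10 + 2) / 2 = 6.0. Smoothed values: [9.5, 9.0, 9.5, 6.0]

[9.5, 9.0, 9.5, 6.0]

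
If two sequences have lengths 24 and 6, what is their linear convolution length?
Linear/full convolution length: m + n - 1 = 24 + 6 - 1 = 29

29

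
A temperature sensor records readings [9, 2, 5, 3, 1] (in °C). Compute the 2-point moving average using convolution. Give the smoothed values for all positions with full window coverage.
2-point moving average kernel = [1, 1]. Apply in 'valid' mode (full window coverage): avg[0] = (9 + 2) / 2 = 5.5; avg[1] = (2 + 5) / 2 = 3.5; avg[2] = (5 + 3) / 2 = 4.0; avg[3] = (3 + 1) / 2 = 2.0. Smoothed values: [5.5, 3.5, 4.0, 2.0]

[5.5, 3.5, 4.0, 2.0]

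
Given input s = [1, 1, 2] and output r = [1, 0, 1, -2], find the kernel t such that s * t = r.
Output length 4 = len(s) + len(t) - 1 ⇒ len(t) = 2. Solve t forward using t[k] = (r[k] - Σ_{i≥1} s[i]·t[k-i]) / s[0]: t[0] = r[0] / s[0] = 1 / 1 = 1; t[1] = (r[1] - 1×1) / s[0] = (0 - 1×1) / 1 = -1. So t = [1, -1]. Forward-check [1, 1, 2] * [1, -1]: r[0] = 1×1 = 1; r[1] = 1×-1 + 1×1 = 0; r[2] = 1×-1 + 2×1 = 1; r[3] = 2×-1 = -2 → [1, 0, 1, -2] ✓

[1, -1]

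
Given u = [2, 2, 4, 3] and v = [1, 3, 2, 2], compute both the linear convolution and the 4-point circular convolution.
Linear: y_lin[0] = 2×1 = 2; y_lin[1] = 2×3 + 2×1 = 8; y_lin[2] = 2×2 + 2×3 + 4×1 = 14; y_lin[3] = 2×2 + 2×2 + 4×3 + 3×1 = 23; y_lin[4] = 2×2 + 4×2 + 3×3 = 21; y_lin[5] = 4×2 + 3×2 = 14; y_lin[6] = 3×2 = 6 → [2, 8, 14, 23, 21, 14, 6]. Circular (length 4): y[0] = 2×1 + 2×2 + 4×2 + 3×3 = 23; y[1] = 2×3 + 2×1 + 4×2 + 3×2 = 22; y[2] = 2×2 + 2×3 + 4×1 + 3×2 = 20; y[3] = 2×2 + 2×2 + 4×3 + 3×1 = 23 → [23, 22, 20, 23]

Linear: [2, 8, 14, 23, 21, 14, 6], Circular: [23, 22, 20, 23]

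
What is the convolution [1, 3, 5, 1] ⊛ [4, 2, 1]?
y[0] = 1×4 = 4; y[1] = 1×2 + 3×4 = 14; y[2] = 1×1 + 3×2 + 5×4 = 27; y[3] = 3×1 + 5×2 + 1×4 = 17; y[4] = 5×1 + 1×2 = 7; y[5] = 1×1 = 1

[4, 14, 27, 17, 7, 1]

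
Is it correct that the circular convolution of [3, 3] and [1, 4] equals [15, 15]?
Recompute circular convolution of [3, 3] and [1, 4]: y[0] = 3×1 + 3×4 = 15; y[1] = 3×4 + 3×1 = 15 → [15, 15]. Given [15, 15] matches, so answer: Yes

Yes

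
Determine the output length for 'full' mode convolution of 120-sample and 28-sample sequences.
Linear/full convolution length: m + n - 1 = 120 + 28 - 1 = 147

147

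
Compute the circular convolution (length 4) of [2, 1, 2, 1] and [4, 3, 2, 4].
Use y[k] = Σ_j s[j]·t[(k-j) mod 4]. y[0] = 2×4 + 1×4 + 2×2 + 1×3 = 19; y[1] = 2×3 + 1×4 + 2×4 + 1×2 = 20; y[2] = 2×2 + 1×3 + 2×4 + 1×4 = 19; y[3] = 2×4 + 1×2 + 2×3 + 1×4 = 20. Result: [19, 20, 19, 20]

[19, 20, 19, 20]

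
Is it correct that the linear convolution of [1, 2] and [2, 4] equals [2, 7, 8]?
Recompute linear convolution of [1, 2] and [2, 4]: y[0] = 1×2 = 2; y[1] = 1×4 + 2×2 = 8; y[2] = 2×4 = 8 → [2, 8, 8]. Compare to given [2, 7, 8]: they differ at index 1: given 7, correct 8, so answer: No

No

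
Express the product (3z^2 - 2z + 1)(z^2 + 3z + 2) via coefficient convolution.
Ascending coefficients: a = [1, -2, 3], b = [2, 3, 1]. c[0] = 1×2 = 2; c[1] = 1×3 + -2×2 = -1; c[2] = 1×1 + -2×3 + 3×2 = 1; c[3] = -2×1 + 3×3 = 7; c[4] = 3×1 = 3. Result coefficients: [2, -1, 1, 7, 3] → 3z^4 + 7z^3 + z^2 - z + 2

3z^4 + 7z^3 + z^2 - z + 2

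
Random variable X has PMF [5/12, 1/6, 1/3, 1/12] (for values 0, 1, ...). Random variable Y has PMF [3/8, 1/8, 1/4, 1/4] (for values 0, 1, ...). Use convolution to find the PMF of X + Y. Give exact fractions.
P(X+Y=k) = Σ_i P(X=i)·P(Y=k-i) — a convolution of [5/12, 1/6, 1/3, 1/12] and [3/8, 1/8, 1/4, 1/4]. P(X+Y=0) = (5/12)×(3/8) = 5/32; P(X+Y=1) = (5/12)×(1/8) + (1/6)×(3/8) = 5/96 + 1/16 = 11/96; P(X+Y=2) = (5/12)×(1/4) + (1/6)×(1/8) + (1/3)×(3/8) = 5/48 + 1/48 + 1/8 = 1/4; P(X+Y=3) = (5/12)×(1/4) + (1/6)×(1/4) + (1/3)×(1/8) + (1/12)×(3/8) = 5/48 + 1/24 + 1/24 + 1/32 = 7/32; P(X+Y=4) = (1/6)×(1/4) + (1/3)×(1/4) + (1/12)×(1/8) = 1/24 + 1/12 + 1/96 = 13/96; P(X+Y=5) = (1/3)×(1/4) + (1/12)×(1/4) = 1/12 + 1/48 = 5/48; P(X+Y=6) = (1/12)×(1/4) = 1/48. PMF: [5/32, 11/96, 1/4, 7/32, 13/96, 5/48, 1/48] (sums to 1 ✓)

[5/32, 11/96, 1/4, 7/32, 13/96, 5/48, 1/48]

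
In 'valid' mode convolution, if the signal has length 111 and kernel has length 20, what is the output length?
'Valid' mode counts only positions where the kernel fully overlaps the signal: m - n + 1 = 111 - 20 + 1 = 92

92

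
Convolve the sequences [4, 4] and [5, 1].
y[0] = 4×5 = 20; y[1] = 4×1 + 4×5 = 24; y[2] = 4×1 = 4

[20, 24, 4]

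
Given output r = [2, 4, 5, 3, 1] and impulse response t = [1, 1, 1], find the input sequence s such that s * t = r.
Deconvolve r=[2, 4, 5, 3, 1] by t=[1, 1, 1]. Since t[0]=1, solve forward: s[0] = r[0] / 1 = 2; s[1] = (r[1] - 2×1) / 1 = 2; s[2] = (r[2] - 2×1 - 2×1) / 1 = 1. So s = [2, 2, 1]. Check by forward convolution: r[0] = 2×1 = 2; r[1] = 2×1 + 2×1 = 4; r[2] = 2×1 + 2×1 + 1×1 = 5; r[3] = 2×1 + 1×1 = 3; r[4] = 1×1 = 1

[2, 2, 1]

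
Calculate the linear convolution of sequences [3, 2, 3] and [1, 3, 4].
y[0] = 3×1 = 3; y[1] = 3×3 + 2×1 = 11; y[2] = 3×4 + 2×3 + 3×1 = 21; y[3] = 2×4 + 3×3 = 17; y[4] = 3×4 = 12

[3, 11, 21, 17, 12]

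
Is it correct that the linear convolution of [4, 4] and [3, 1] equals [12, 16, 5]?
Recompute linear convolution of [4, 4] and [3, 1]: y[0] = 4×3 = 12; y[1] = 4×1 + 4×3 = 16; y[2] = 4×1 = 4 → [12, 16, 4]. Compare to given [12, 16, 5]: they differ at index 2: given 5, correct 4, so answer: No

No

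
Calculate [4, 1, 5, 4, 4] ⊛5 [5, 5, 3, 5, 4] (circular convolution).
Use y[k] = Σ_j x[j]·h[(k-j) mod 5]. y[0] = 4×5 + 1×4 + 5×5 + 4×3 + 4×5 = 81; y[1] = 4×5 + 1×5 + 5×4 + 4×5 + 4×3 = 77; y[2] = 4×3 + 1×5 + 5×5 + 4×4 + 4×5 = 78; y[3] = 4×5 + 1×3 + 5×5 + 4×5 + 4×4 = 84; y[4] = 4×4 + 1×5 + 5×3 + 4×5 + 4×5 = 76. Result: [81, 77, 78, 84, 76]

[81, 77, 78, 84, 76]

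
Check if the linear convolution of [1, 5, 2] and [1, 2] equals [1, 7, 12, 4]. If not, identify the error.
Recompute linear convolution of [1, 5, 2] and [1, 2]: y[0] = 1×1 = 1; y[1] = 1×2 + 5×1 = 7; y[2] = 5×2 + 2×1 = 12; y[3] = 2×2 = 4 → [1, 7, 12, 4]. Given [1, 7, 12, 4] matches, so answer: Yes

Yes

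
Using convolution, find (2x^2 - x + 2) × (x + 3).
Ascending coefficients: a = [2, -1, 2], b = [3, 1]. c[0] = 2×3 = 6; c[1] = 2×1 + -1×3 = -1; c[2] = -1×1 + 2×3 = 5; c[3] = 2×1 = 2. Result coefficients: [6, -1, 5, 2] → 2x^3 + 5x^2 - x + 6

2x^3 + 5x^2 - x + 6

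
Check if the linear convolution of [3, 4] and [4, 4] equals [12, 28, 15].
Recompute linear convolution of [3, 4] and [4, 4]: y[0] = 3×4 = 12; y[1] = 3×4 + 4×4 = 28; y[2] = 4×4 = 16 → [12, 28, 16]. Compare to given [12, 28, 15]: they differ at index 2: given 15, correct 16, so answer: No

No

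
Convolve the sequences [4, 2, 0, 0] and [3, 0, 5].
y[0] = 4×3 = 12; y[1] = 4×0 + 2×3 = 6; y[2] = 4×5 + 2×0 + 0×3 = 20; y[3] = 2×5 + 0×0 + 0×3 = 10; y[4] = 0×5 + 0×0 = 0; y[5] = 0×5 = 0

[12, 6, 20, 10, 0, 0]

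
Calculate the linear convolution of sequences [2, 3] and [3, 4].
y[0] = 2×3 = 6; y[1] = 2×4 + 3×3 = 17; y[2] = 3×4 = 12

[6, 17, 12]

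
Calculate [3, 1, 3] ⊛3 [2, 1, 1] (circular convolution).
Use y[k] = Σ_j s[j]·t[(k-j) mod 3]. y[0] = 3×2 + 1×1 + 3×1 = 10; y[1] = 3×1 + 1×2 + 3×1 = 8; y[2] = 3×1 + 1×1 + 3×2 = 10. Result: [10, 8, 10]

[10, 8, 10]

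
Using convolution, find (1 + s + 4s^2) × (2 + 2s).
Ascending coefficients: a = [1, 1, 4], b = [2, 2]. c[0] = 1×2 = 2; c[1] = 1×2 + 1×2 = 4; c[2] = 1×2 + 4×2 = 10; c[3] = 4×2 = 8. Result coefficients: [2, 4, 10, 8] → 2 + 4s + 10s^2 + 8s^3

2 + 4s + 10s^2 + 8s^3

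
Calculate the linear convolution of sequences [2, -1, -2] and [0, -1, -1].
y[0] = 2×0 = 0; y[1] = 2×-1 + -1×0 = -2; y[2] = 2×-1 + -1×-1 + -2×0 = -1; y[3] = -1×-1 + -2×-1 = 3; y[4] = -2×-1 = 2

[0, -2, -1, 3, 2]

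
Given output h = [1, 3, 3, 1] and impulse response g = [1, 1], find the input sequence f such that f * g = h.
Deconvolve h=[1, 3, 3, 1] by g=[1, 1]. Since g[0]=1, solve forward: f[0] = h[0] / 1 = 1; f[1] = (h[1] - 1×1) / 1 = 2; f[2] = (h[2] - 2×1) / 1 = 1. So f = [1, 2, 1]. Check by forward convolution: h[0] = 1×1 = 1; h[1] = 1×1 + 2×1 = 3; h[2] = 2×1 + 1×1 = 3; h[3] = 1×1 = 1

[1, 2, 1]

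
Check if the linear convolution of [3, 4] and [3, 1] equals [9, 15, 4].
Recompute linear convolution of [3, 4] and [3, 1]: y[0] = 3×3 = 9; y[1] = 3×1 + 4×3 = 15; y[2] = 4×1 = 4 → [9, 15, 4]. Given [9, 15, 4] matches, so answer: Yes

Yes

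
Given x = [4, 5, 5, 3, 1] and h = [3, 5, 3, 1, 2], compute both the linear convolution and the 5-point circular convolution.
Linear: y_lin[0] = 4×3 = 12; y_lin[1] = 4×5 + 5×3 = 35; y_lin[2] = 4×3 + 5×5 + 5×3 = 52; y_lin[3] = 4×1 + 5×3 + 5×5 + 3×3 = 53; y_lin[4] = 4×2 + 5×1 + 5×3 + 3×5 + 1×3 = 46; y_lin[5] = 5×2 + 5×1 + 3×3 + 1×5 = 29; y_lin[6] = 5×2 + 3×1 + 1×3 = 16; y_lin[7] = 3×2 + 1×1 = 7; y_lin[8] = 1×2 = 2 → [12, 35, 52, 53, 46, 29, 16, 7, 2]. Circular (length 5): y[0] = 4×3 + 5×2 + 5×1 + 3×3 + 1×5 = 41; y[1] = 4×5 + 5×3 + 5×2 + 3×1 + 1×3 = 51; y[2] = 4×3 + 5×5 + 5×3 + 3×2 + 1×1 = 59; y[3] = 4×1 + 5×3 + 5×5 + 3×3 + 1×2 = 55; y[4] = 4×2 + 5×1 + 5×3 + 3×5 + 1×3 = 46 → [41, 51, 59, 55, 46]

Linear: [12, 35, 52, 53, 46, 29, 16, 7, 2], Circular: [41, 51, 59, 55, 46]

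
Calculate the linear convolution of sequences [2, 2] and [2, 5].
y[0] = 2×2 = 4; y[1] = 2×5 + 2×2 = 14; y[2] = 2×5 = 10

[4, 14, 10]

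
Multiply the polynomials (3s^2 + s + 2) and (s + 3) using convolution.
Ascending coefficients: a = [2, 1, 3], b = [3, 1]. c[0] = 2×3 = 6; c[1] = 2×1 + 1×3 = 5; c[2] = 1×1 + 3×3 = 10; c[3] = 3×1 = 3. Result coefficients: [6, 5, 10, 3] → 3s^3 + 10s^2 + 5s + 6

3s^3 + 10s^2 + 5s + 6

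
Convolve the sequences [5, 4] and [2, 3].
y[0] = 5×2 = 10; y[1] = 5×3 + 4×2 = 23; y[2] = 4×3 = 12

[10, 23, 12]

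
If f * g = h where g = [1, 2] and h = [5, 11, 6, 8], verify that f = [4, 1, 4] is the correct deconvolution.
Forward-compute [4, 1, 4] * [1, 2]: h[0] = 4×1 = 4; h[1] = 4×2 + 1×1 = 9; h[2] = 1×2 + 4×1 = 6; h[3] = 4×2 = 8 → [4, 9, 6, 8]. Does not match given h = [5, 11, 6, 8].

Not verified. [4, 1, 4] * [1, 2] = [4, 9, 6, 8], which differs from [5, 11, 6, 8] at index 0.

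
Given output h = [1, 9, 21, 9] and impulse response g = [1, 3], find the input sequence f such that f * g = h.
Deconvolve h=[1, 9, 21, 9] by g=[1, 3]. Since g[0]=1, solve forward: f[0] = h[0] / 1 = 1; f[1] = (h[1] - 1×3) / 1 = 6; f[2] = (h[2] - 6×3) / 1 = 3. So f = [1, 6, 3]. Check by forward convolution: h[0] = 1×1 = 1; h[1] = 1×3 + 6×1 = 9; h[2] = 6×3 + 3×1 = 21; h[3] = 3×3 = 9

[1, 6, 3]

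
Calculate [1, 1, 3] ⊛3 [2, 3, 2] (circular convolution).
Use y[k] = Σ_j x[j]·h[(k-j) mod 3]. y[0] = 1×2 + 1×2 + 3×3 = 13; y[1] = 1×3 + 1×2 + 3×2 = 11; y[2] = 1×2 + 1×3 + 3×2 = 11. Result: [13, 11, 11]

[13, 11, 11]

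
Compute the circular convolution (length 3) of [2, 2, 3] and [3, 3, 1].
Use y[k] = Σ_j u[j]·v[(k-j) mod 3]. y[0] = 2×3 + 2×1 + 3×3 = 17; y[1] = 2×3 + 2×3 + 3×1 = 15; y[2] = 2×1 + 2×3 + 3×3 = 17. Result: [17, 15, 17]

[17, 15, 17]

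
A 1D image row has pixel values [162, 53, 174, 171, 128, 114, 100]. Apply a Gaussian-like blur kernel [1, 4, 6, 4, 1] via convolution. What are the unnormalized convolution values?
Convolve image row [162, 53, 174, 171, 128, 114, 100] with kernel [1, 4, 6, 4, 1]: y[0] = 162×1 = 162; y[1] = 162×4 + 53×1 = 701; y[2] = 162×6 + 53×4 + 174×1 = 1358; y[3] = 162×4 + 53×6 + 174×4 + 171×1 = 1833; y[4] = 162×1 + 53×4 + 174×6 + 171×4 + 128×1 = 2230; y[5] = 53×1 + 174×4 + 171×6 + 128×4 + 114×1 = 2401; y[6] = 174×1 + 171×4 + 128×6 + 114×4 + 100×1 = 2182; y[7] = 171×1 + 128×4 + 114×6 + 100×4 = 1767; y[8] = 128×1 + 114×4 + 100×6 = 1184; y[9] = 114×1 + 100×4 = 514; y[10] = 100×1 = 100 → [162, 701, 1358, 1833, 2230, 2401, 2182, 1767, 1184, 514, 100]. Normalization factor = sum(kernel) = 16.

[162, 701, 1358, 1833, 2230, 2401, 2182, 1767, 1184, 514, 100]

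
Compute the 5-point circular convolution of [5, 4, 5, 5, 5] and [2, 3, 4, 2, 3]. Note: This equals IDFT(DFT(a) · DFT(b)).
Either evaluate y[k] = Σ_j a[j]·b[(k-j) mod 5] directly, or use IDFT(DFT(a) · DFT(b)). y[0] = 5×2 + 4×3 + 5×2 + 5×4 + 5×3 = 67; y[1] = 5×3 + 4×2 + 5×3 + 5×2 + 5×4 = 68; y[2] = 5×4 + 4×3 + 5×2 + 5×3 + 5×2 = 67; y[3] = 5×2 + 4×4 + 5×3 + 5×2 + 5×3 = 66; y[4] = 5×3 + 4×2 + 5×4 + 5×3 + 5×2 = 68. Result: [67, 68, 67, 66, 68]

[67, 68, 67, 66, 68]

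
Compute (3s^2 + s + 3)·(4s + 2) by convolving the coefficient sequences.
Ascending coefficients: a = [3, 1, 3], b = [2, 4]. c[0] = 3×2 = 6; c[1] = 3×4 + 1×2 = 14; c[2] = 1×4 + 3×2 = 10; c[3] = 3×4 = 12. Result coefficients: [6, 14, 10, 12] → 12s^3 + 10s^2 + 14s + 6

12s^3 + 10s^2 + 14s + 6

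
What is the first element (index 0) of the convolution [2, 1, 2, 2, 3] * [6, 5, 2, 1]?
Use y[k] = Σ_i a[i]·b[k-i] at k=0. y[0] = 2×6 = 12

12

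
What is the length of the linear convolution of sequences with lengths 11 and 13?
Linear/full convolution length: m + n - 1 = 11 + 13 - 1 = 23

23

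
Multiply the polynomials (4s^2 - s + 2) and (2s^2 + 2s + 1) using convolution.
Ascending coefficients: a = [2, -1, 4], b = [1, 2, 2]. c[0] = 2×1 = 2; c[1] = 2×2 + -1×1 = 3; c[2] = 2×2 + -1×2 + 4×1 = 6; c[3] = -1×2 + 4×2 = 6; c[4] = 4×2 = 8. Result coefficients: [2, 3, 6, 6, 8] → 8s^4 + 6s^3 + 6s^2 + 3s + 2

8s^4 + 6s^3 + 6s^2 + 3s + 2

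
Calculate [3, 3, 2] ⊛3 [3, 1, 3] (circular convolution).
Use y[k] = Σ_j x[j]·h[(k-j) mod 3]. y[0] = 3×3 + 3×3 + 2×1 = 20; y[1] = 3×1 + 3×3 + 2×3 = 18; y[2] = 3×3 + 3×1 + 2×3 = 18. Result: [20, 18, 18]

[20, 18, 18]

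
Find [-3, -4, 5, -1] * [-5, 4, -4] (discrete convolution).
y[0] = -3×-5 = 15; y[1] = -3×4 + -4×-5 = 8; y[2] = -3×-4 + -4×4 + 5×-5 = -29; y[3] = -4×-4 + 5×4 + -1×-5 = 41; y[4] = 5×-4 + -1×4 = -24; y[5] = -1×-4 = 4

[15, 8, -29, 41, -24, 4]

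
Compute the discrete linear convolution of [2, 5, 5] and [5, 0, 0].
y[0] = 2×5 = 10; y[1] = 2×0 + 5×5 = 25; y[2] = 2×0 + 5×0 + 5×5 = 25; y[3] = 5×0 + 5×0 = 0; y[4] = 5×0 = 0

[10, 25, 25, 0, 0]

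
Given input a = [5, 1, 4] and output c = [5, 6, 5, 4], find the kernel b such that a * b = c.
Output length 4 = len(a) + len(b) - 1 ⇒ len(b) = 2. Solve b forward using b[k] = (c[k] - Σ_{i≥1} a[i]·b[k-i]) / a[0]: b[0] = c[0] / a[0] = 5 / 5 = 1; b[1] = (c[1] - 1×1) / a[0] = (6 - 1×1) / 5 = 1. So b = [1, 1]. Forward-check [5, 1, 4] * [1, 1]: c[0] = 5×1 = 5; c[1] = 5×1 + 1×1 = 6; c[2] = 1×1 + 4×1 = 5; c[3] = 4×1 = 4 → [5, 6, 5, 4] ✓

[1, 1]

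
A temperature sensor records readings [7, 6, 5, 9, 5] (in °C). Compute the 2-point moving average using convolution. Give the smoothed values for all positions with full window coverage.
2-point moving average kernel = [1, 1]. Apply in 'valid' mode (full window coverage): avg[0] = (7 + 6) / 2 = 6.5; avg[1] = (6 + 5) / 2 = 5.5; avg[2] = (5 + 9) / 2 = 7.0; avg[3] = (9 + 5) / 2 = 7.0. Smoothed values: [6.5, 5.5, 7.0, 7.0]

[6.5, 5.5, 7.0, 7.0]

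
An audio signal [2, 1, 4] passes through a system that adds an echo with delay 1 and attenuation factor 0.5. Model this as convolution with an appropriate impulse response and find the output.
Direct-path + delayed-attenuated-path model → impulse response h = [1, 0.5] (1 at lag 0, 0.5 at lag 1). Output y[n] = x[n] + 0.5·x[n - 1] (with x[n] = 0 outside 0..2): y[0] = 2 + 0.5×0 = 2; y[1] = 1 + 0.5×2 = 2.0; y[2] = 4 + 0.5×1 = 4.5; y[3] = 0 + 0.5×4 = 2.0. So y = [2, 2.0, 4.5, 2.0]

[2, 2.0, 4.5, 2.0]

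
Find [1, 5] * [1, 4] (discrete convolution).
y[0] = 1×1 = 1; y[1] = 1×4 + 5×1 = 9; y[2] = 5×4 = 20

[1, 9, 20]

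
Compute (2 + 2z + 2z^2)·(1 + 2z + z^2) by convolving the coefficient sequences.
Ascending coefficients: a = [2, 2, 2], b = [1, 2, 1]. c[0] = 2×1 = 2; c[1] = 2×2 + 2×1 = 6; c[2] = 2×1 + 2×2 + 2×1 = 8; c[3] = 2×1 + 2×2 = 6; c[4] = 2×1 = 2. Result coefficients: [2, 6, 8, 6, 2] → 2 + 6z + 8z^2 + 6z^3 + 2z^4

2 + 6z + 8z^2 + 6z^3 + 2z^4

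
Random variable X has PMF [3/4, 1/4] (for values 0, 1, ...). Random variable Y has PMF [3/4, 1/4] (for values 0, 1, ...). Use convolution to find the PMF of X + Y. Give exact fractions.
P(X+Y=k) = Σ_i P(X=i)·P(Y=k-i) — a convolution of [3/4, 1/4] and [3/4, 1/4]. P(X+Y=0) = (3/4)×(3/4) = 9/16; P(X+Y=1) = (3/4)×(1/4) + (1/4)×(3/4) = 3/16 + 3/16 = 3/8; P(X+Y=2) = (1/4)×(1/4) = 1/16. PMF: [9/16, 3/8, 1/16] (sums to 1 ✓)

[9/16, 3/8, 1/16]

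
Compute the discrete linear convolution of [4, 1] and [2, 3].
y[0] = 4×2 = 8; y[1] = 4×3 + 1×2 = 14; y[2] = 1×3 = 3

[8, 14, 3]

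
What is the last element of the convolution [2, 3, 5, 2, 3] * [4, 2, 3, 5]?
Use y[k] = Σ_i a[i]·b[k-i] at k=7. y[7] = 3×5 = 15

15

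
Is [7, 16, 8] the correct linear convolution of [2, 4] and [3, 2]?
Recompute linear convolution of [2, 4] and [3, 2]: y[0] = 2×3 = 6; y[1] = 2×2 + 4×3 = 16; y[2] = 4×2 = 8 → [6, 16, 8]. Compare to given [7, 16, 8]: they differ at index 0: given 7, correct 6, so answer: No

No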